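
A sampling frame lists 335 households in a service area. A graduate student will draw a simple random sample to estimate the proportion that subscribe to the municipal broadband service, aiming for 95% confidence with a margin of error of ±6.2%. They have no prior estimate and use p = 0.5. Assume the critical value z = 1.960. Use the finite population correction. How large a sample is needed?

144

Unadjusted: n₀ = 1.960² × 0.50 × 0.50 / 0.062² ≈ 249.84, so n₀ = 250.
Finite population correction with N = 335: n = n₀ / (1 + (n₀−1)/N) = 250 / (1 + 249/335) = 250 / 1.7433 ≈ 143.41.
Rounding up, n = 144.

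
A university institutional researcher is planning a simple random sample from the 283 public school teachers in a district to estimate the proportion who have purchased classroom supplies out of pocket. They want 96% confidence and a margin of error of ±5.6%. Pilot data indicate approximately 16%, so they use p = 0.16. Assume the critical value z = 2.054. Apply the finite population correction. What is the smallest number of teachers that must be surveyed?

Unadjusted: n₀ = 2.054² × 0.16 × 0.84 / 0.056² ≈ 180.81, so n₀ = 181.
Finite population correction with N = 283: n = n₀ / (1 + (n₀−1)/N) = 181 / (1 + 180/283) = 181 / 1.6360 ≈ 110.63.
Rounding up, n = 111.

111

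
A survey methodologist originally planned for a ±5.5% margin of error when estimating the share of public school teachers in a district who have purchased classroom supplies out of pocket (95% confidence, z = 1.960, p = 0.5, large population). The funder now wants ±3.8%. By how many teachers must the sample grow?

348

At ±5.5%: n = 1.960² × 0.2500 / 0.055² ≈ 317.49 → 318.
At ±3.8%: n = 1.960² × 0.2500 / 0.038² ≈ 665.10 → 666.
Additional respondents: 666 − 318 = 348.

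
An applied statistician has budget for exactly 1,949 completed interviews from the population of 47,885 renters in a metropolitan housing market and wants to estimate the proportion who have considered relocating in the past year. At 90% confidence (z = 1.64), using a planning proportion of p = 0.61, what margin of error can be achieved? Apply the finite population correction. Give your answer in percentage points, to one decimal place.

Finite-population factor: (N−n)/(N−1) = (47885−1949)/(47885−1) = 0.9593.
SE(p̂) = √[p(1−p)/n · (N−n)/(N−1)] = √[0.2379/1949 × 0.9593] = 0.01082.
E = z × SE = 1.64 × 0.01082 = 0.01775 ≈ 1.8 percentage points.

1.8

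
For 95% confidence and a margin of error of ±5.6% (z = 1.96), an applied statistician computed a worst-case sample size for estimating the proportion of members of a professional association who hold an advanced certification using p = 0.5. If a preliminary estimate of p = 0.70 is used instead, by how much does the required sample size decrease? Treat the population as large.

Conservative (p = 0.5): n = 1.96² × 0.25 / 0.056² ≈ 306.25 → 307.
Using p = 0.70: p(1−p) = 0.2100, so n = 1.96² × 0.2100 / 0.056² ≈ 257.25 → 258.
Reduction: 307 − 258 = 49.

49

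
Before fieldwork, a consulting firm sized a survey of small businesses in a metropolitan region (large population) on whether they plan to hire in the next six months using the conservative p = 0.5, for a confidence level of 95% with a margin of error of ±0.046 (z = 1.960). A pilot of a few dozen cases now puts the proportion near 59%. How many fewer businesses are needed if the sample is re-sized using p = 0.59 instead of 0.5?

Conservative (p = 0.5): n = 1.960² × 0.25 / 0.046² ≈ 453.88 → 454.
Using p = 0.59: p(1−p) = 0.2419, so n = 1.960² × 0.2419 / 0.046² ≈ 439.17 → 440.
Reduction: 454 − 440 = 14.

14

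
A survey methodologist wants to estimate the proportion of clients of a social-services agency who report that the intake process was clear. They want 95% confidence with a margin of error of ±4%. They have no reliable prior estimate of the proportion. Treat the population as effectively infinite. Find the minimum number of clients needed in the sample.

For 95% confidence, z = 1.960.
With no prior estimate, use p = 0.5, giving p(1−p) = 0.25.
n = z²·p(1−p)/E² = 1.960² × 0.2500 / 0.040² = 3.8416 × 0.2500 / 0.001600 ≈ 600.25.
Rounding up gives n = 601.

601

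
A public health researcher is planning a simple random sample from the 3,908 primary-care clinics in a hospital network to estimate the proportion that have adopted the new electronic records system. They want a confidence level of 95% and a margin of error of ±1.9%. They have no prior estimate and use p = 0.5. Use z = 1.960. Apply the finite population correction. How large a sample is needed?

Unadjusted: n₀ = 1.960² × 0.50 × 0.50 / 0.019² ≈ 2660.39, so n₀ = 2661.
Finite population correction with N = 3,908: n = n₀ / (1 + (n₀−1)/N) = 2661 / (1 + 2660/3908) = 2661 / 1.6807 ≈ 1583.31.
Rounding up, n = 1584.

1584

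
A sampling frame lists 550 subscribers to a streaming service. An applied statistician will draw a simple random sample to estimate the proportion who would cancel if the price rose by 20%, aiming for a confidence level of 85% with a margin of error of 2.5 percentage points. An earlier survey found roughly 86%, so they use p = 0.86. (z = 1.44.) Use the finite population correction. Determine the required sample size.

232

Unadjusted: n₀ = 1.44² × 0.86 × 0.14 / 0.025² ≈ 399.46, so n₀ = 400.
Finite population correction with N = 550: n = n₀ / (1 + (n₀−1)/N) = 400 / (1 + 399/550) = 400 / 1.7255 ≈ 231.82.
Rounding up, n = 232.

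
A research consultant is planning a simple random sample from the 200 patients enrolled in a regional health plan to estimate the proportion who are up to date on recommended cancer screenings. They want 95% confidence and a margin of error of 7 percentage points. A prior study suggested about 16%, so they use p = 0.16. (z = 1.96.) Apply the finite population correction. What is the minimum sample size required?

70

Unadjusted: n₀ = 1.96² × 0.16 × 0.84 / 0.070² ≈ 105.37, so n₀ = 106.
Finite population correction with N = 200: n = n₀ / (1 + (n₀−1)/N) = 106 / (1 + 105/200) = 106 / 1.5250 ≈ 69.51.
Rounding up, n = 70.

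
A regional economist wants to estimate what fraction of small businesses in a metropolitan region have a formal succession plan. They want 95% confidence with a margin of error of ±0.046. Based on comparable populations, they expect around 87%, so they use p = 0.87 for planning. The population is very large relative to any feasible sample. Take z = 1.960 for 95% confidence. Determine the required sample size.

With p = 0.87, p(1−p) = 0.1131.
n = z²·p(1−p)/E² = 1.960² × 0.1131 / 0.046² = 3.8416 × 0.1131 / 0.002116 ≈ 205.33.
Rounding up gives n = 206.

206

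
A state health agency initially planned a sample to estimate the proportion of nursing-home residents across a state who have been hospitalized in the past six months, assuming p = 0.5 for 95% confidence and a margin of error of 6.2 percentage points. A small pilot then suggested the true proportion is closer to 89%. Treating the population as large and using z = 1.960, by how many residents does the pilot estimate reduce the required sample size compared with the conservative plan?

Conservative (p = 0.5): n = 1.960² × 0.25 / 0.062² ≈ 249.84 → 250.
Using p = 0.89: p(1−p) = 0.0979, so n = 1.960² × 0.0979 / 0.062² ≈ 97.84 → 98.
Reduction: 250 − 98 = 152.

152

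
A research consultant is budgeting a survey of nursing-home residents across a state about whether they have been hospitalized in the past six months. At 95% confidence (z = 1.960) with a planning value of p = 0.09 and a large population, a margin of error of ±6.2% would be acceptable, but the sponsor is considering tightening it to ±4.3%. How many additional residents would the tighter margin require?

89

At ±6.2%: n = 1.960² × 0.0819 / 0.062² ≈ 81.85 → 82.
At ±4.3%: n = 1.960² × 0.0819 / 0.043² ≈ 170.16 → 171.
Additional respondents: 171 − 82 = 89.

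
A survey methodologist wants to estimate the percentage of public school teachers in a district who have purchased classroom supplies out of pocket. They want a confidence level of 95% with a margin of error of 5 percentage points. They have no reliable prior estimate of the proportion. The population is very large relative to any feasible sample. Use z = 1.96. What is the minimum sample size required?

385

With no prior estimate, use p = 0.5, giving p(1−p) = 0.25.
n = z²·p(1−p)/E² = 1.96² × 0.2500 / 0.050² = 3.8416 × 0.2500 / 0.002500 ≈ 384.16.
Rounding up gives n = 385.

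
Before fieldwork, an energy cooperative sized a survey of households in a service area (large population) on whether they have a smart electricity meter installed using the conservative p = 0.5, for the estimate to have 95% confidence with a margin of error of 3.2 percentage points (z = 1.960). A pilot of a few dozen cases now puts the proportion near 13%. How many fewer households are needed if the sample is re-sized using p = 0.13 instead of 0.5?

513

Conservative (p = 0.5): n = 1.960² × 0.25 / 0.032² ≈ 937.89 → 938.
Using p = 0.13: p(1−p) = 0.1131, so n = 1.960² × 0.1131 / 0.032² ≈ 424.30 → 425.
Reduction: 938 − 425 = 513.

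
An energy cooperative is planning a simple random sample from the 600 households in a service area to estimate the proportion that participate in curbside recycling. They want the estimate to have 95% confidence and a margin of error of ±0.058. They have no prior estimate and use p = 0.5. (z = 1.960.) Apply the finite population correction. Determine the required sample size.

194

Unadjusted: n₀ = 1.960² × 0.50 × 0.50 / 0.058² ≈ 285.49, so n₀ = 286.
Finite population correction with N = 600: n = n₀ / (1 + (n₀−1)/N) = 286 / (1 + 285/600) = 286 / 1.4750 ≈ 193.90.
Rounding up, n = 194.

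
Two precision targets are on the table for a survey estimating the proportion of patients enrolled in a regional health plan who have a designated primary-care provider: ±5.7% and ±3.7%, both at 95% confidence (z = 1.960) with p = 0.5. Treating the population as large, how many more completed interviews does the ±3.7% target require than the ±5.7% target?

At ±5.7%: n = 1.960² × 0.2500 / 0.057² ≈ 295.60 → 296.
At ±3.7%: n = 1.960² × 0.2500 / 0.037² ≈ 701.53 → 702.
Additional respondents: 702 − 296 = 406.

406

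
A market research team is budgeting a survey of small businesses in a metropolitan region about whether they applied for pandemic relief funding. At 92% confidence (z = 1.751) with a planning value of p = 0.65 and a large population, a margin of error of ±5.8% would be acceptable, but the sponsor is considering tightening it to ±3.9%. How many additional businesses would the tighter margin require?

251

At ±5.8%: n = 1.751² × 0.2275 / 0.058² ≈ 207.35 → 208.
At ±3.9%: n = 1.751² × 0.2275 / 0.039² ≈ 458.59 → 459.
Additional respondents: 459 − 208 = 251.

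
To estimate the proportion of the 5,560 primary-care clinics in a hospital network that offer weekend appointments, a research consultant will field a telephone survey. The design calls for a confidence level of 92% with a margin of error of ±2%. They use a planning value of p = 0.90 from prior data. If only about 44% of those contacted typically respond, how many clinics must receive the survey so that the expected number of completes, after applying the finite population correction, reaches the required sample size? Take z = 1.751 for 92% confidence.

Completed interviews needed (unadjusted): n₀ = 1.751² × 0.0900 / 0.020² ≈ 689.85 → 690.
FPC for N = 5,560: n = 690 / (1 + 689/5560) = 690 / 1.1239 ≈ 613.92 → 614.
At a 44% response rate, contacts needed = 614 / 0.44 ≈ 1395.45 → 1396.

1396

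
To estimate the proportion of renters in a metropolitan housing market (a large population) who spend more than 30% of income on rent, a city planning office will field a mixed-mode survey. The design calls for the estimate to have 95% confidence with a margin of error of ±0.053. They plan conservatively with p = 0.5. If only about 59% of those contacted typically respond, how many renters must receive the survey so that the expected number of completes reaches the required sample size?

580

For 95% confidence, z = 1.960.
Completed interviews needed: n₀ = 1.960² × 0.2500 / 0.053² ≈ 341.90 → 342.
At a 59% response rate, contacts needed = 342 / 0.59 ≈ 579.66 → 580.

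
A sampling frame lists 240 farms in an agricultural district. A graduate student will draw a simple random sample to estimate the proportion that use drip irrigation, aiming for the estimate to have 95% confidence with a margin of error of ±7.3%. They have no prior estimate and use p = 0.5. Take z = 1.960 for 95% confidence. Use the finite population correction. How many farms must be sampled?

104

Unadjusted: n₀ = 1.960² × 0.50 × 0.50 / 0.073² ≈ 180.22, so n₀ = 181.
Finite population correction with N = 240: n = n₀ / (1 + (n₀−1)/N) = 181 / (1 + 180/240) = 181 / 1.7500 ≈ 103.43.
Rounding up, n = 104.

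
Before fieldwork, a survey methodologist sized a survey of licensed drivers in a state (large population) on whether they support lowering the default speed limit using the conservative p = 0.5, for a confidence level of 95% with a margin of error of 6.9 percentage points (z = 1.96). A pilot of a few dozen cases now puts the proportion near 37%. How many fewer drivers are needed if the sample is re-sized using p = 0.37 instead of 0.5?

13

Conservative (p = 0.5): n = 1.96² × 0.25 / 0.069² ≈ 201.72 → 202.
Using p = 0.37: p(1−p) = 0.2331, so n = 1.96² × 0.2331 / 0.069² ≈ 188.09 → 189.
Reduction: 202 − 189 = 13.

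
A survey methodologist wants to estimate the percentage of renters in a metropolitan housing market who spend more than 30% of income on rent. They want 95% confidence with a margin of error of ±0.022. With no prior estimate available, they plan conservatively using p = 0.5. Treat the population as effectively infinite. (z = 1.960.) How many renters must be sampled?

With p = 0.5, p(1−p) = 0.25.
n = z²·p(1−p)/E² = 1.960² × 0.2500 / 0.022² = 3.8416 × 0.2500 / 0.000484 ≈ 1984.30.
Rounding up gives n = 1985.

1985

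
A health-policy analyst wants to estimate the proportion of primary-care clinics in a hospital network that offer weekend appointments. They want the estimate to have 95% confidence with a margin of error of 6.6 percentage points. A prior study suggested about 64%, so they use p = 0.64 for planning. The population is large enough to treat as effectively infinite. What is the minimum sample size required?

204

For 95% confidence, z = 1.96.
With p = 0.64, p(1−p) = 0.2304.
n = z²·p(1−p)/E² = 1.96² × 0.2304 / 0.066² = 3.8416 × 0.2304 / 0.004356 ≈ 203.19.
Rounding up gives n = 204.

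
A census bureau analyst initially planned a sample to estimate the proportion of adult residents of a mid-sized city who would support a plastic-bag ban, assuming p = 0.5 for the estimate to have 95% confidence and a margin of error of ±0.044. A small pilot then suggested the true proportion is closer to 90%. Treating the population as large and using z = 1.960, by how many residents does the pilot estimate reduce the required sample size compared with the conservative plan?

Conservative (p = 0.5): n = 1.960² × 0.25 / 0.044² ≈ 496.07 → 497.
Using p = 0.90: p(1−p) = 0.0900, so n = 1.960² × 0.0900 / 0.044² ≈ 178.59 → 179.
Reduction: 497 − 179 = 318.

318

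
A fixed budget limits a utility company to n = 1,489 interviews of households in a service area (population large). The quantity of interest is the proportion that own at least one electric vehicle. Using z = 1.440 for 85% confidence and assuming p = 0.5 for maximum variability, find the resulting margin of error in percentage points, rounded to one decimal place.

SE(p̂) = √[p(1−p)/n] = √[0.2500/1489] = 0.01296.
E = z × SE = 1.440 × 0.01296 = 0.01866, or 1.9 percentage points.

1.9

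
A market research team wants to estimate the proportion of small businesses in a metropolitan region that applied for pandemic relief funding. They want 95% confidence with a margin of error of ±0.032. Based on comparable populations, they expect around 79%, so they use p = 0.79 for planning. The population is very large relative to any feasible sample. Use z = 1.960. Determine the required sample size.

With p = 0.79, p(1−p) = 0.1659.
n = z²·p(1−p)/E² = 1.960² × 0.1659 / 0.032² = 3.8416 × 0.1659 / 0.001024 ≈ 622.38.
Rounding up gives n = 623.

623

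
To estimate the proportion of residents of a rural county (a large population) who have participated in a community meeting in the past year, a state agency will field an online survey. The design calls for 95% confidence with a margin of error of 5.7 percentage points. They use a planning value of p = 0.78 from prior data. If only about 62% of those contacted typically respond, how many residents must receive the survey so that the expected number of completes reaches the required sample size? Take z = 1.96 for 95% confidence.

328

Completed interviews needed: n₀ = 1.96² × 0.1716 / 0.057² ≈ 202.90 → 203.
At a 62% response rate, contacts needed = 203 / 0.62 ≈ 327.42 → 328.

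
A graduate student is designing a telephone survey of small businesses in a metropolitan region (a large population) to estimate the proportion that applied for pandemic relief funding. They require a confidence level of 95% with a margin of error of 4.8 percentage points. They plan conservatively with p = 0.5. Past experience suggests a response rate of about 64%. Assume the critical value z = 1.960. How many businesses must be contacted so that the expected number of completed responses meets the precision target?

Completed interviews needed: n₀ = 1.960² × 0.2500 / 0.048² ≈ 416.84 → 417.
At a 64% response rate, contacts needed = 417 / 0.64 ≈ 651.56 → 652.

652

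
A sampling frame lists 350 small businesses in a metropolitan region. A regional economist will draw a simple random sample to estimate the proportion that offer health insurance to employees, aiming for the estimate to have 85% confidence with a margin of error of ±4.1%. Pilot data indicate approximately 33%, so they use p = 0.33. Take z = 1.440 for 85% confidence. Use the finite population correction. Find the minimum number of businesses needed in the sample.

154

Unadjusted: n₀ = 1.440² × 0.33 × 0.67 / 0.041² ≈ 272.74, so n₀ = 273.
Finite population correction with N = 350: n = n₀ / (1 + (n₀−1)/N) = 273 / (1 + 272/350) = 273 / 1.7771 ≈ 153.62.
Rounding up, n = 154.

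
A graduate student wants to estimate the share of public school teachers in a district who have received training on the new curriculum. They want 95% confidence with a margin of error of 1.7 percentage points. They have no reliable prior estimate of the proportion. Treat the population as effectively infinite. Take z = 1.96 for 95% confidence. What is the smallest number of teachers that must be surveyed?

3324

With no prior estimate, use p = 0.5, giving p(1−p) = 0.25.
n = z²·p(1−p)/E² = 1.96² × 0.2500 / 0.017² = 3.8416 × 0.2500 / 0.000289 ≈ 3323.18.
Rounding up gives n = 3324.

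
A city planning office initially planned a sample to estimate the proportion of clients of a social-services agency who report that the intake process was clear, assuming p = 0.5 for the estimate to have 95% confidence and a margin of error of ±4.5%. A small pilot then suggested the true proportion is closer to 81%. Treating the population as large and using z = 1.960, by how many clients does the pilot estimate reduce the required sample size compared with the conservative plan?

183

Conservative (p = 0.5): n = 1.960² × 0.25 / 0.045² ≈ 474.27 → 475.
Using p = 0.81: p(1−p) = 0.1539, so n = 1.960² × 0.1539 / 0.045² ≈ 291.96 → 292.
Reduction: 475 − 292 = 183.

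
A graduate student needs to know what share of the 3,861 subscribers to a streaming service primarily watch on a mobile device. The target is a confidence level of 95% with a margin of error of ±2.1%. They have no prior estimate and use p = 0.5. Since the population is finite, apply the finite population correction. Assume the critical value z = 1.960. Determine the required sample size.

Unadjusted: n₀ = 1.960² × 0.50 × 0.50 / 0.021² ≈ 2177.78, so n₀ = 2178.
Finite population correction with N = 3,861: n = n₀ / (1 + (n₀−1)/N) = 2178 / (1 + 2177/3861) = 2178 / 1.5638 ≈ 1392.72.
Rounding up, n = 1393.

1393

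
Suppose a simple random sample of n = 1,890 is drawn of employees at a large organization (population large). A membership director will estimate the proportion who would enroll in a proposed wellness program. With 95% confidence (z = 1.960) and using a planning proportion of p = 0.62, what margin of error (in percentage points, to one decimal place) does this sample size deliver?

2.2

SE(p̂) = √[p(1−p)/n] = √[0.2356/1890] = 0.01116.
E = z × SE = 1.960 × 0.01116 = 0.02188, or 2.2 percentage points.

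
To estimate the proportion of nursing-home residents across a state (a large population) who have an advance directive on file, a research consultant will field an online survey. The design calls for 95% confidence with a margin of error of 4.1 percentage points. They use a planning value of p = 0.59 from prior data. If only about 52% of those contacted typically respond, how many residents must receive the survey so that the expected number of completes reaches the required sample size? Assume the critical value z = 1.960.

1064

Completed interviews needed: n₀ = 1.960² × 0.2419 / 0.041² ≈ 552.82 → 553.
At a 52% response rate, contacts needed = 553 / 0.52 ≈ 1063.46 → 1064.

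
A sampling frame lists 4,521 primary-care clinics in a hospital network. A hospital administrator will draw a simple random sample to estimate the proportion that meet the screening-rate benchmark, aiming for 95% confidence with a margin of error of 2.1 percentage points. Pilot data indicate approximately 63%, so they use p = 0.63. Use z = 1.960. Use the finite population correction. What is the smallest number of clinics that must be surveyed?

1402

Unadjusted: n₀ = 1.960² × 0.63 × 0.37 / 0.021² ≈ 2030.56, so n₀ = 2031.
Finite population correction with N = 4,521: n = n₀ / (1 + (n₀−1)/N) = 2031 / (1 + 2030/4521) = 2031 / 1.4490 ≈ 1401.64.
Rounding up, n = 1402.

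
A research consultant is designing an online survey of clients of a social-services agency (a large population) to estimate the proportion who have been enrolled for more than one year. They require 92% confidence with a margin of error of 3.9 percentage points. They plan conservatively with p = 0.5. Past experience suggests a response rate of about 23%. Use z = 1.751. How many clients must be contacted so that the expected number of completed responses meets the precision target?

2192

Completed interviews needed: n₀ = 1.751² × 0.2500 / 0.039² ≈ 503.94 → 504.
At a 23% response rate, contacts needed = 504 / 0.23 ≈ 2191.30 → 2192.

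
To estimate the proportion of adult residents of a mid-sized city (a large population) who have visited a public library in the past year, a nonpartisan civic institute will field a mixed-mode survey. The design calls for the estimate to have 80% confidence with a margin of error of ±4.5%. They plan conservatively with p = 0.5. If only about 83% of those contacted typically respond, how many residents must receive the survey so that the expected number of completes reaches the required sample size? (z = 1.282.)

Completed interviews needed: n₀ = 1.282² × 0.2500 / 0.045² ≈ 202.90 → 203.
At an 83% response rate, contacts needed = 203 / 0.83 ≈ 244.58 → 245.

245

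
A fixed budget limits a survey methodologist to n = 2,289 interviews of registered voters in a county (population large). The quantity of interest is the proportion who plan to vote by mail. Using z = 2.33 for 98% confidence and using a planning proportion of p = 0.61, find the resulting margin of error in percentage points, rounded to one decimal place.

SE(p̂) = √[p(1−p)/n] = √[0.2379/2289] = 0.01019.
E = z × SE = 2.33 × 0.01019 = 0.02375, or 2.4 percentage points.

2.4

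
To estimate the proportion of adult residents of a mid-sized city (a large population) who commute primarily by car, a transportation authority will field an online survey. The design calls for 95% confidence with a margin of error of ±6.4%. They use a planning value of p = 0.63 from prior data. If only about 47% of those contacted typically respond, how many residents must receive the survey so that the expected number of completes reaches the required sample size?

For 95% confidence, z = 1.960.
Completed interviews needed: n₀ = 1.960² × 0.2331 / 0.064² ≈ 218.62 → 219.
At a 47% response rate, contacts needed = 219 / 0.47 ≈ 465.96 → 466.

466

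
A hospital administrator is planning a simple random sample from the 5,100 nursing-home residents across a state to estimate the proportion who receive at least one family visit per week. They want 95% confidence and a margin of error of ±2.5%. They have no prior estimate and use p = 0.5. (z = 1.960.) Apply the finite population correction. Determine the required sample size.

1182

Unadjusted: n₀ = 1.960² × 0.50 × 0.50 / 0.025² ≈ 1536.64, so n₀ = 1537.
Finite population correction with N = 5,100: n = n₀ / (1 + (n₀−1)/N) = 1537 / (1 + 1536/5100) = 1537 / 1.3012 ≈ 1181.24.
Rounding up, n = 1182.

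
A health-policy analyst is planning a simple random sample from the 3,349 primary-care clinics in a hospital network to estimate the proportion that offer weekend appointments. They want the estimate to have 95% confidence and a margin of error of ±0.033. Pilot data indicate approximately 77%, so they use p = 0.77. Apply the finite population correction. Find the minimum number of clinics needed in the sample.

For 95% confidence, z = 1.960.
Unadjusted: n₀ = 1.960² × 0.77 × 0.23 / 0.033² ≈ 624.75, so n₀ = 625.
Finite population correction with N = 3,349: n = n₀ / (1 + (n₀−1)/N) = 625 / (1 + 624/3349) = 625 / 1.1863 ≈ 526.84.
Rounding up, n = 527.

527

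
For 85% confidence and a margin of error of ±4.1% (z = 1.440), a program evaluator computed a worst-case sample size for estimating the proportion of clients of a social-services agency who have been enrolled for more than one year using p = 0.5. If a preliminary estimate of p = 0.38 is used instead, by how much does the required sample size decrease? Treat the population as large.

18

Conservative (p = 0.5): n = 1.440² × 0.25 / 0.041² ≈ 308.39 → 309.
Using p = 0.38: p(1−p) = 0.2356, so n = 1.440² × 0.2356 / 0.041² ≈ 290.62 → 291.
Reduction: 309 − 291 = 18.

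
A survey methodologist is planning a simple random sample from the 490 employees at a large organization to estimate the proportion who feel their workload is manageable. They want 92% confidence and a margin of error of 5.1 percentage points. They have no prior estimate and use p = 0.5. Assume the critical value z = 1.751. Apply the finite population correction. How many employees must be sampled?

185

Unadjusted: n₀ = 1.751² × 0.50 × 0.50 / 0.051² ≈ 294.69, so n₀ = 295.
Finite population correction with N = 490: n = n₀ / (1 + (n₀−1)/N) = 295 / (1 + 294/490) = 295 / 1.6000 ≈ 184.38.
Rounding up, n = 185.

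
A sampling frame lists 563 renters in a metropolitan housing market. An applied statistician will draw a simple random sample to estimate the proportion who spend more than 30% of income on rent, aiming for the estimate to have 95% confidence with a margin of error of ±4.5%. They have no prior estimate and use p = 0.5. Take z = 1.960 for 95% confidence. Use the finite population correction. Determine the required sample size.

258

Unadjusted: n₀ = 1.960² × 0.50 × 0.50 / 0.045² ≈ 474.27, so n₀ = 475.
Finite population correction with N = 563: n = n₀ / (1 + (n₀−1)/N) = 475 / (1 + 474/563) = 475 / 1.8419 ≈ 257.88.
Rounding up, n = 258.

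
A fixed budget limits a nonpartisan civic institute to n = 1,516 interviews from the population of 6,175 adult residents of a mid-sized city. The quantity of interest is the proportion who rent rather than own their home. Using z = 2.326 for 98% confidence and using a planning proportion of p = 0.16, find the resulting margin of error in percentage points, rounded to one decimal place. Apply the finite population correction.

1.9

Finite-population factor: (N−n)/(N−1) = (6175−1516)/(6175−1) = 0.7546.
SE(p̂) = √[p(1−p)/n · (N−n)/(N−1)] = √[0.1344/1516 × 0.7546] = 0.00818.
E = z × SE = 2.326 × 0.00818 = 0.01902 ≈ 1.9 percentage points.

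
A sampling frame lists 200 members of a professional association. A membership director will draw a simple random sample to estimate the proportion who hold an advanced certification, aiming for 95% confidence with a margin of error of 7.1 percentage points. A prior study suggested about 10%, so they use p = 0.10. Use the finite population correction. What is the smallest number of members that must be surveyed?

52

For 95% confidence, z = 1.96.
Unadjusted: n₀ = 1.96² × 0.10 × 0.90 / 0.071² ≈ 68.59, so n₀ = 69.
Finite population correction with N = 200: n = n₀ / (1 + (n₀−1)/N) = 69 / (1 + 68/200) = 69 / 1.3400 ≈ 51.49.
Rounding up, n = 52.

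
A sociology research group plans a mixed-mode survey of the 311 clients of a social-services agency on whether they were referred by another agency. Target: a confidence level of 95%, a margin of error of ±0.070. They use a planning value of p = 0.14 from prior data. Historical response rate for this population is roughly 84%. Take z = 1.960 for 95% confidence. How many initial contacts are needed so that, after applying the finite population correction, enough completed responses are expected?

87

Completed interviews needed (unadjusted): n₀ = 1.960² × 0.1204 / 0.070² ≈ 94.39 → 95.
FPC for N = 311: n = 95 / (1 + 94/311) = 95 / 1.3023 ≈ 72.95 → 73.
At an 84% response rate, contacts needed = 73 / 0.84 ≈ 86.90 → 87.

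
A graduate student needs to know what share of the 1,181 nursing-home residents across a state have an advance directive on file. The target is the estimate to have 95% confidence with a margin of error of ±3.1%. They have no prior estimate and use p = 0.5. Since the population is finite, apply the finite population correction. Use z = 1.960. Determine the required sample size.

542

Unadjusted: n₀ = 1.960² × 0.50 × 0.50 / 0.031² ≈ 999.38, so n₀ = 1000.
Finite population correction with N = 1,181: n = n₀ / (1 + (n₀−1)/N) = 1000 / (1 + 999/1181) = 1000 / 1.8459 ≈ 541.74.
Rounding up, n = 542.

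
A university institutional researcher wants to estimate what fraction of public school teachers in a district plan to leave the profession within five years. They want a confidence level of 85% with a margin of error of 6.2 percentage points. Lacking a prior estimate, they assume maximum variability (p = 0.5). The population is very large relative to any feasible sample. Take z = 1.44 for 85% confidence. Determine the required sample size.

135

With p = 0.5, p(1−p) = 0.25.
n = z²·p(1−p)/E² = 1.44² × 0.2500 / 0.062² = 2.0736 × 0.2500 / 0.003844 ≈ 134.86.
Rounding up gives n = 135.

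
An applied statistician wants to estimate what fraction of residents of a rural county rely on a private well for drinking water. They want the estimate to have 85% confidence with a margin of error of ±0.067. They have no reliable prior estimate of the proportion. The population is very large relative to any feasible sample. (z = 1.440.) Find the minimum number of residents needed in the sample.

With no prior estimate, use p = 0.5, giving p(1−p) = 0.25.
n = z²·p(1−p)/E² = 1.440² × 0.2500 / 0.067² = 2.0736 × 0.2500 / 0.004489 ≈ 115.48.
Rounding up gives n = 116.

116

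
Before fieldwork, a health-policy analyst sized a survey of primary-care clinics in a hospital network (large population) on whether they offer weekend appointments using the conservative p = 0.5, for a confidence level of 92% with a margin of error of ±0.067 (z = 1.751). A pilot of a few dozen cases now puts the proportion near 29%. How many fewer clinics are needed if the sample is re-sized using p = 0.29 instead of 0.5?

30

Conservative (p = 0.5): n = 1.751² × 0.25 / 0.067² ≈ 170.75 → 171.
Using p = 0.29: p(1−p) = 0.2059, so n = 1.751² × 0.2059 / 0.067² ≈ 140.63 → 141.
Reduction: 171 − 141 = 30.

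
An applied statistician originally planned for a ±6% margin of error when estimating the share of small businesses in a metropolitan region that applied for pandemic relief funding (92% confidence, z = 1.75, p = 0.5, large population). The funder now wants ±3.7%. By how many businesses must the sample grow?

At ±6%: n = 1.75² × 0.2500 / 0.060² ≈ 212.67 → 213.
At ±3.7%: n = 1.75² × 0.2500 / 0.037² ≈ 559.26 → 560.
Additional respondents: 560 − 213 = 347.

347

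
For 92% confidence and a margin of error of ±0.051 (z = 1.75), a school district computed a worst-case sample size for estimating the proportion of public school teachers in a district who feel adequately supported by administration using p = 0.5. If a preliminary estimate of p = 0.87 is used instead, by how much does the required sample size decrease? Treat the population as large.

161

Conservative (p = 0.5): n = 1.75² × 0.25 / 0.051² ≈ 294.36 → 295.
Using p = 0.87: p(1−p) = 0.1131, so n = 1.75² × 0.1131 / 0.051² ≈ 133.17 → 134.
Reduction: 295 − 134 = 161.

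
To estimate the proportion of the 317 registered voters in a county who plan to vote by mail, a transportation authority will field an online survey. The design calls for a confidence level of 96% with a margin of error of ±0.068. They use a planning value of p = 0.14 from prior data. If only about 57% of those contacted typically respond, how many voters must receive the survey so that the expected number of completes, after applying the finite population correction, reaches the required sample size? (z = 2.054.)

144

Completed interviews needed (unadjusted): n₀ = 2.054² × 0.1204 / 0.068² ≈ 109.85 → 110.
FPC for N = 317: n = 110 / (1 + 109/317) = 110 / 1.3438 ≈ 81.85 → 82.
At a 57% response rate, contacts needed = 82 / 0.57 ≈ 143.86 → 144.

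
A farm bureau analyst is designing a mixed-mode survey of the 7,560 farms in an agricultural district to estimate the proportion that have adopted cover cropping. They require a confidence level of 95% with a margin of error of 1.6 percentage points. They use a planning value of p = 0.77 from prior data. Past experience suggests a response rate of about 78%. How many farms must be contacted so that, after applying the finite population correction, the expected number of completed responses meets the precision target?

2522

For 95% confidence, z = 1.960.
Completed interviews needed (unadjusted): n₀ = 1.960² × 0.1771 / 0.016² ≈ 2657.61 → 2658.
FPC for N = 7,560: n = 2658 / (1 + 2657/7560) = 2658 / 1.3515 ≈ 1966.77 → 1967.
At a 78% response rate, contacts needed = 1967 / 0.78 ≈ 2521.79 → 2522.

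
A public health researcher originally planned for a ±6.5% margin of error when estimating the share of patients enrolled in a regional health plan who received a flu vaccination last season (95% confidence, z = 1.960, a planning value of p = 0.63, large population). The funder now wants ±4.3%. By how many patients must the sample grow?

273

At ±6.5%: n = 1.960² × 0.2331 / 0.065² ≈ 211.95 → 212.
At ±4.3%: n = 1.960² × 0.2331 / 0.043² ≈ 484.30 → 485.
Additional respondents: 485 − 212 = 273.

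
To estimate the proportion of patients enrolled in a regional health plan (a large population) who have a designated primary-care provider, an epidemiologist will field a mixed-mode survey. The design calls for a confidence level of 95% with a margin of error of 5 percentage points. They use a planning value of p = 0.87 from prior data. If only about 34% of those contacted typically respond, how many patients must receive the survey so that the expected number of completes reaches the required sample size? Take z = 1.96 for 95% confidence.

512

Completed interviews needed: n₀ = 1.96² × 0.1131 / 0.050² ≈ 173.79 → 174.
At a 34% response rate, contacts needed = 174 / 0.34 ≈ 511.76 → 512.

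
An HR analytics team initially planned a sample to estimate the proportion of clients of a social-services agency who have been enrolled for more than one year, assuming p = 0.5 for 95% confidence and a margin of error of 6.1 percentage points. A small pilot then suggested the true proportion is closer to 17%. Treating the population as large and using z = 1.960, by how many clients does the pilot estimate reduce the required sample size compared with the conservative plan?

Conservative (p = 0.5): n = 1.960² × 0.25 / 0.061² ≈ 258.10 → 259.
Using p = 0.17: p(1−p) = 0.1411, so n = 1.960² × 0.1411 / 0.061² ≈ 145.67 → 146.
Reduction: 259 − 146 = 113.

113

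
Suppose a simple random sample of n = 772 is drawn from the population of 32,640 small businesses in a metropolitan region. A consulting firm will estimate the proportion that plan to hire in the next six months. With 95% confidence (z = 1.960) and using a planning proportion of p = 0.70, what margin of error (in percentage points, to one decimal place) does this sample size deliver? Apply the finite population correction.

3.2

Finite-population factor: (N−n)/(N−1) = (32640−772)/(32640−1) = 0.9764.
SE(p̂) = √[p(1−p)/n · (N−n)/(N−1)] = √[0.2100/772 × 0.9764] = 0.01630.
E = z × SE = 1.960 × 0.01630 = 0.03194 ≈ 3.2 percentage points.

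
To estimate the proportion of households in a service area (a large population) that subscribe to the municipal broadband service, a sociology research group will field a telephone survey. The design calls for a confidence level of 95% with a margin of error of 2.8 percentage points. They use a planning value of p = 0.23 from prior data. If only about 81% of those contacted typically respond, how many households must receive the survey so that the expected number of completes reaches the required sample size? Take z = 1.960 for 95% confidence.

Completed interviews needed: n₀ = 1.960² × 0.1771 / 0.028² ≈ 867.79 → 868.
At an 81% response rate, contacts needed = 868 / 0.81 ≈ 1071.60 → 1072.

1072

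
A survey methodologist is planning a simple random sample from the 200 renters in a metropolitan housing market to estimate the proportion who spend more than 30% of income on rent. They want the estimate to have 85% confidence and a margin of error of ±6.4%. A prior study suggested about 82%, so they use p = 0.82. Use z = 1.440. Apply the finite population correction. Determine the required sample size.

55

Unadjusted: n₀ = 1.440² × 0.82 × 0.18 / 0.064² ≈ 74.72, so n₀ = 75.
Finite population correction with N = 200: n = n₀ / (1 + (n₀−1)/N) = 75 / (1 + 74/200) = 75 / 1.3700 ≈ 54.74.
Rounding up, n = 55.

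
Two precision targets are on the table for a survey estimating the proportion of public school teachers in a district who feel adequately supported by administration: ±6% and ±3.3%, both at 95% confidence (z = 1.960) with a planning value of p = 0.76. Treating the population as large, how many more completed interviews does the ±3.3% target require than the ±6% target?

At ±6%: n = 1.960² × 0.1824 / 0.060² ≈ 194.64 → 195.
At ±3.3%: n = 1.960² × 0.1824 / 0.033² ≈ 643.44 → 644.
Additional respondents: 644 − 195 = 449.

449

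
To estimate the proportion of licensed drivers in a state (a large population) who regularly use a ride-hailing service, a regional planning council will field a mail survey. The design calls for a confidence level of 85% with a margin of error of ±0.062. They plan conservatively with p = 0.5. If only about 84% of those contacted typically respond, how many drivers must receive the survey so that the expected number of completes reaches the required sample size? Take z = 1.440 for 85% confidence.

Completed interviews needed: n₀ = 1.440² × 0.2500 / 0.062² ≈ 134.86 → 135.
At an 84% response rate, contacts needed = 135 / 0.84 ≈ 160.71 → 161.

161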